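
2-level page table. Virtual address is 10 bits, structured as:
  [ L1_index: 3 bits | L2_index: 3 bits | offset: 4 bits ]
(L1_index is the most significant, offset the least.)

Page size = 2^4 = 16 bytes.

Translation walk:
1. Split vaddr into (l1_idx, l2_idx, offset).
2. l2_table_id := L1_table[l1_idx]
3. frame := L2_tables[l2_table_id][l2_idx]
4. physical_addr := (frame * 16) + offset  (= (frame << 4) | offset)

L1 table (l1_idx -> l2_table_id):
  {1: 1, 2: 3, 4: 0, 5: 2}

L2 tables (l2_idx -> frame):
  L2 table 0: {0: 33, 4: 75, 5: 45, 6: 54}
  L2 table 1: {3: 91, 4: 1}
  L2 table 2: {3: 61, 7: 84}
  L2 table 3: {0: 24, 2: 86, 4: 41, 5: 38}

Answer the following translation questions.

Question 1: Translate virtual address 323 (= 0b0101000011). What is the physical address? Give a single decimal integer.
Answer: 659

Derivation:
vaddr = 323 = 0b0101000011
Split: l1_idx=2, l2_idx=4, offset=3
L1[2] = 3
L2[3][4] = 41
paddr = 41 * 16 + 3 = 659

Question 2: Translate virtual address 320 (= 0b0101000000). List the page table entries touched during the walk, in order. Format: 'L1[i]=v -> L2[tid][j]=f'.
Answer: L1[2]=3 -> L2[3][4]=41

Derivation:
vaddr = 320 = 0b0101000000
Split: l1_idx=2, l2_idx=4, offset=0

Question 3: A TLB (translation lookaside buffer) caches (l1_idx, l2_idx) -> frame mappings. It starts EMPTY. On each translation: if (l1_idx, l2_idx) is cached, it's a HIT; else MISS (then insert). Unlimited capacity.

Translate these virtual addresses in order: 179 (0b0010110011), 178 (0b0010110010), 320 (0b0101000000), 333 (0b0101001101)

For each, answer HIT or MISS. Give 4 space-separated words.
Answer: MISS HIT MISS HIT

Derivation:
vaddr=179: (1,3) not in TLB -> MISS, insert
vaddr=178: (1,3) in TLB -> HIT
vaddr=320: (2,4) not in TLB -> MISS, insert
vaddr=333: (2,4) in TLB -> HIT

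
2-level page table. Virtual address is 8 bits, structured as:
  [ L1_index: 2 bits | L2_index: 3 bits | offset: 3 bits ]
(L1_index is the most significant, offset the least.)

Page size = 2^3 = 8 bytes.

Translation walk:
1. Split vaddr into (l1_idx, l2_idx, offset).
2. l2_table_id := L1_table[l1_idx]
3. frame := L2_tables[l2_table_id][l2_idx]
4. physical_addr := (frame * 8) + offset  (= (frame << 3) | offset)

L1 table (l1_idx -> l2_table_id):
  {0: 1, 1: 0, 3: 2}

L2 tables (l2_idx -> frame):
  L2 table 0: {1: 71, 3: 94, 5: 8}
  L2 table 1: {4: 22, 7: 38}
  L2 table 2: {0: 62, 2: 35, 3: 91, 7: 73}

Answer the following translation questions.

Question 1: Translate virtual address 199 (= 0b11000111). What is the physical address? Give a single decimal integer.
Answer: 503

Derivation:
vaddr = 199 = 0b11000111
Split: l1_idx=3, l2_idx=0, offset=7
L1[3] = 2
L2[2][0] = 62
paddr = 62 * 8 + 7 = 503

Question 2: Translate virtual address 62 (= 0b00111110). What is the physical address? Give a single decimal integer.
vaddr = 62 = 0b00111110
Split: l1_idx=0, l2_idx=7, offset=6
L1[0] = 1
L2[1][7] = 38
paddr = 38 * 8 + 6 = 310

Answer: 310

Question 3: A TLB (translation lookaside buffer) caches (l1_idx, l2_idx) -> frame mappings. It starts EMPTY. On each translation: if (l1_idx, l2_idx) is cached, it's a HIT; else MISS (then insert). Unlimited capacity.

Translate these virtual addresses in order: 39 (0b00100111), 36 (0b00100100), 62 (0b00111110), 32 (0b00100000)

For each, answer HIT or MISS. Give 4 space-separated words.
vaddr=39: (0,4) not in TLB -> MISS, insert
vaddr=36: (0,4) in TLB -> HIT
vaddr=62: (0,7) not in TLB -> MISS, insert
vaddr=32: (0,4) in TLB -> HIT

Answer: MISS HIT MISS HIT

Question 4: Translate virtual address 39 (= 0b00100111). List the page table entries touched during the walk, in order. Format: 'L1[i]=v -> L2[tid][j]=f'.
Answer: L1[0]=1 -> L2[1][4]=22

Derivation:
vaddr = 39 = 0b00100111
Split: l1_idx=0, l2_idx=4, offset=7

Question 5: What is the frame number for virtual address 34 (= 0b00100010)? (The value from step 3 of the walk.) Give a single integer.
Answer: 22

Derivation:
vaddr = 34: l1_idx=0, l2_idx=4
L1[0] = 1; L2[1][4] = 22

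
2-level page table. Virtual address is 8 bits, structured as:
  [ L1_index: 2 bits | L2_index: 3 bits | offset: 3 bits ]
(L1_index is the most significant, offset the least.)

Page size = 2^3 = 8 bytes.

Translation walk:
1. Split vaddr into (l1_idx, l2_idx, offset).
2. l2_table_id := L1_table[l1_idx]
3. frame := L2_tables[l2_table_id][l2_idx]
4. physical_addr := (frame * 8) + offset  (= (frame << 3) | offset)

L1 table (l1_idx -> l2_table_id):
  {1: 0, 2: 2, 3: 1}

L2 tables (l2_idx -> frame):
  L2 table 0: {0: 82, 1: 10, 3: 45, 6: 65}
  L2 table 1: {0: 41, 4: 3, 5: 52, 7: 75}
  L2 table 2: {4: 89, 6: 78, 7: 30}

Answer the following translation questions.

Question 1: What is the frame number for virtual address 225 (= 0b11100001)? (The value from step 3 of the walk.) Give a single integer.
Answer: 3

Derivation:
vaddr = 225: l1_idx=3, l2_idx=4
L1[3] = 1; L2[1][4] = 3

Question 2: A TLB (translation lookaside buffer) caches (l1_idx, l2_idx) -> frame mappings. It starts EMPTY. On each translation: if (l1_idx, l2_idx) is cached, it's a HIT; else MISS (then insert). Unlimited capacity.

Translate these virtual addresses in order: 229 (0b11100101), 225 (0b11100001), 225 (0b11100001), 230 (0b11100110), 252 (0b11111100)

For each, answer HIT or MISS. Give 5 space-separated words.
vaddr=229: (3,4) not in TLB -> MISS, insert
vaddr=225: (3,4) in TLB -> HIT
vaddr=225: (3,4) in TLB -> HIT
vaddr=230: (3,4) in TLB -> HIT
vaddr=252: (3,7) not in TLB -> MISS, insert

Answer: MISS HIT HIT HIT MISS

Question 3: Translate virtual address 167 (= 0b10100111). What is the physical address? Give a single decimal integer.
vaddr = 167 = 0b10100111
Split: l1_idx=2, l2_idx=4, offset=7
L1[2] = 2
L2[2][4] = 89
paddr = 89 * 8 + 7 = 719

Answer: 719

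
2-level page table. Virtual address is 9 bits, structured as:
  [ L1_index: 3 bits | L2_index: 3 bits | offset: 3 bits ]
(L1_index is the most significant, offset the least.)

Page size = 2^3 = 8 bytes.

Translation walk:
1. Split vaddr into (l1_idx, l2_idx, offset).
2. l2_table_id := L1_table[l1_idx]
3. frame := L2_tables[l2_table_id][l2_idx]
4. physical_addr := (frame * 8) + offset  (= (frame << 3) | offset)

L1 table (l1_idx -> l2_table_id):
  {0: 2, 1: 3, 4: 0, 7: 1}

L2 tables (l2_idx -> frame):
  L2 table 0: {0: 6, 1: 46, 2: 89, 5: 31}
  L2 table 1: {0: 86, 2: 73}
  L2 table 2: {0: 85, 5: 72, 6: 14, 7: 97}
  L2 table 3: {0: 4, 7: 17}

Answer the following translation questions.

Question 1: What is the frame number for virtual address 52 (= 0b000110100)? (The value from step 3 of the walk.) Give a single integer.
vaddr = 52: l1_idx=0, l2_idx=6
L1[0] = 2; L2[2][6] = 14

Answer: 14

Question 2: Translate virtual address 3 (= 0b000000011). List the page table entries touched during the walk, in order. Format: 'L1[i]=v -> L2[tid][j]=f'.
vaddr = 3 = 0b000000011
Split: l1_idx=0, l2_idx=0, offset=3

Answer: L1[0]=2 -> L2[2][0]=85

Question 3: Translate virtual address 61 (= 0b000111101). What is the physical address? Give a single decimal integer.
vaddr = 61 = 0b000111101
Split: l1_idx=0, l2_idx=7, offset=5
L1[0] = 2
L2[2][7] = 97
paddr = 97 * 8 + 5 = 781

Answer: 781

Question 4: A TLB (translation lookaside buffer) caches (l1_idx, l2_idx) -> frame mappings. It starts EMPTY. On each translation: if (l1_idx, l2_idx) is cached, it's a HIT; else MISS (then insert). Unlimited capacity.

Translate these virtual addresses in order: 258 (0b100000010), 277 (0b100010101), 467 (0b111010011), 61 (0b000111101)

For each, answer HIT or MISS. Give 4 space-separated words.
Answer: MISS MISS MISS MISS

Derivation:
vaddr=258: (4,0) not in TLB -> MISS, insert
vaddr=277: (4,2) not in TLB -> MISS, insert
vaddr=467: (7,2) not in TLB -> MISS, insert
vaddr=61: (0,7) not in TLB -> MISS, insert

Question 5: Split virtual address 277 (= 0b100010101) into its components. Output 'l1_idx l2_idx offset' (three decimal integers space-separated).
vaddr = 277 = 0b100010101
  top 3 bits -> l1_idx = 4
  next 3 bits -> l2_idx = 2
  bottom 3 bits -> offset = 5

Answer: 4 2 5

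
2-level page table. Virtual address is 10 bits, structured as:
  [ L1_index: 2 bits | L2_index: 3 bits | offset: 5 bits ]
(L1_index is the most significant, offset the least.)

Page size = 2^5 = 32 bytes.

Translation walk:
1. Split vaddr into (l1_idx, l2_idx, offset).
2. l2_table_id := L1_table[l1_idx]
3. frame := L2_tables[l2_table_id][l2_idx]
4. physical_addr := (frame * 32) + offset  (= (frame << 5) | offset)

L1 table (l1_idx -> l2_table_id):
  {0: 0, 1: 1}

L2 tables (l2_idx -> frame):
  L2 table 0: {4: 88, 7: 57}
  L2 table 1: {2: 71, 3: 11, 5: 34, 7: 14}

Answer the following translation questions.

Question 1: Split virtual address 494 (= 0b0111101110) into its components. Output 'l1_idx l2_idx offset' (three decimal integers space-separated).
Answer: 1 7 14

Derivation:
vaddr = 494 = 0b0111101110
  top 2 bits -> l1_idx = 1
  next 3 bits -> l2_idx = 7
  bottom 5 bits -> offset = 14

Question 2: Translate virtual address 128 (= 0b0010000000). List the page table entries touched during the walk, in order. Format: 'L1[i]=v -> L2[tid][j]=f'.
vaddr = 128 = 0b0010000000
Split: l1_idx=0, l2_idx=4, offset=0

Answer: L1[0]=0 -> L2[0][4]=88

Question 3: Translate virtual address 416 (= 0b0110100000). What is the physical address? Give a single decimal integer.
Answer: 1088

Derivation:
vaddr = 416 = 0b0110100000
Split: l1_idx=1, l2_idx=5, offset=0
L1[1] = 1
L2[1][5] = 34
paddr = 34 * 32 + 0 = 1088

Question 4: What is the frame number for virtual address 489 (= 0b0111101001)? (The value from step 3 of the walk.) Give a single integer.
Answer: 14

Derivation:
vaddr = 489: l1_idx=1, l2_idx=7
L1[1] = 1; L2[1][7] = 14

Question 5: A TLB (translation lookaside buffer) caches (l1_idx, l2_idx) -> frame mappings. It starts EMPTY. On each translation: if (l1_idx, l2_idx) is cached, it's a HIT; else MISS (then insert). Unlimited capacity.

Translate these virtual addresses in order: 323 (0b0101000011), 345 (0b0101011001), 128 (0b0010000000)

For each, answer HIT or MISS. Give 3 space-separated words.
vaddr=323: (1,2) not in TLB -> MISS, insert
vaddr=345: (1,2) in TLB -> HIT
vaddr=128: (0,4) not in TLB -> MISS, insert

Answer: MISS HIT MISS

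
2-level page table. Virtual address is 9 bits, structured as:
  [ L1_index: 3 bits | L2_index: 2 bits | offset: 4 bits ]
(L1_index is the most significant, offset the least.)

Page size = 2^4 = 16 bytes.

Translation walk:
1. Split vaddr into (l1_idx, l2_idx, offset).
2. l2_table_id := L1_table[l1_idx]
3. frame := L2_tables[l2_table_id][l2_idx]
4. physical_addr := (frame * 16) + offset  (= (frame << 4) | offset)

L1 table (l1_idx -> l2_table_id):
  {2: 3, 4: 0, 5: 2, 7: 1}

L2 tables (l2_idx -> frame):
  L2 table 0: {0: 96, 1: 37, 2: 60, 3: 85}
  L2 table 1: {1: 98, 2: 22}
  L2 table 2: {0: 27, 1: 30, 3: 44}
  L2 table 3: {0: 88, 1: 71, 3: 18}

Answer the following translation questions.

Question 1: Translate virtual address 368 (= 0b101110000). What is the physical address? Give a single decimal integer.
vaddr = 368 = 0b101110000
Split: l1_idx=5, l2_idx=3, offset=0
L1[5] = 2
L2[2][3] = 44
paddr = 44 * 16 + 0 = 704

Answer: 704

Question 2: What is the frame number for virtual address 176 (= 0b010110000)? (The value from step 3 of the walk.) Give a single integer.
vaddr = 176: l1_idx=2, l2_idx=3
L1[2] = 3; L2[3][3] = 18

Answer: 18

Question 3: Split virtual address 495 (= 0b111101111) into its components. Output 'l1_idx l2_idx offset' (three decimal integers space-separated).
Answer: 7 2 15

Derivation:
vaddr = 495 = 0b111101111
  top 3 bits -> l1_idx = 7
  next 2 bits -> l2_idx = 2
  bottom 4 bits -> offset = 15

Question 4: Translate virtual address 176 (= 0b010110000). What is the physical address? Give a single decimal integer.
vaddr = 176 = 0b010110000
Split: l1_idx=2, l2_idx=3, offset=0
L1[2] = 3
L2[3][3] = 18
paddr = 18 * 16 + 0 = 288

Answer: 288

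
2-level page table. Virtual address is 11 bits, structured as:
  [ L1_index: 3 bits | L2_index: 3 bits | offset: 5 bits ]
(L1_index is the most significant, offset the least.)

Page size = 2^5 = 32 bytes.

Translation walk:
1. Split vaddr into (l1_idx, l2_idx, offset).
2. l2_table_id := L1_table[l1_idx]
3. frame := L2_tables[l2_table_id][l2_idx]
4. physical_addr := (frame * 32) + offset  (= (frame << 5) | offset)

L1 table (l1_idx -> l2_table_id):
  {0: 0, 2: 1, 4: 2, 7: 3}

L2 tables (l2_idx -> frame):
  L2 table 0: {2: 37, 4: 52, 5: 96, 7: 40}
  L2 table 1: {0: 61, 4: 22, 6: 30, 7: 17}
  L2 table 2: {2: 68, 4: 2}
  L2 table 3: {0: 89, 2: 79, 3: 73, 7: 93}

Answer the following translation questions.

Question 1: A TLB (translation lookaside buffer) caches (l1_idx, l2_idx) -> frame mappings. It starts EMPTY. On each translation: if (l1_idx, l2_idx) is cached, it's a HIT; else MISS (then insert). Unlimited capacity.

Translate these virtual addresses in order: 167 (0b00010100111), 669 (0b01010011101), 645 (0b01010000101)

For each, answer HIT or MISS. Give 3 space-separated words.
Answer: MISS MISS HIT

Derivation:
vaddr=167: (0,5) not in TLB -> MISS, insert
vaddr=669: (2,4) not in TLB -> MISS, insert
vaddr=645: (2,4) in TLB -> HIT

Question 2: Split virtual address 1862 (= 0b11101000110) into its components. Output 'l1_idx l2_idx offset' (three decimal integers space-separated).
Answer: 7 2 6

Derivation:
vaddr = 1862 = 0b11101000110
  top 3 bits -> l1_idx = 7
  next 3 bits -> l2_idx = 2
  bottom 5 bits -> offset = 6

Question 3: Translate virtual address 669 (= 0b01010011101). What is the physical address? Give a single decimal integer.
vaddr = 669 = 0b01010011101
Split: l1_idx=2, l2_idx=4, offset=29
L1[2] = 1
L2[1][4] = 22
paddr = 22 * 32 + 29 = 733

Answer: 733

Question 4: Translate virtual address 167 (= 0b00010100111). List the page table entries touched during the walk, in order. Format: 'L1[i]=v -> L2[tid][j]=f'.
vaddr = 167 = 0b00010100111
Split: l1_idx=0, l2_idx=5, offset=7

Answer: L1[0]=0 -> L2[0][5]=96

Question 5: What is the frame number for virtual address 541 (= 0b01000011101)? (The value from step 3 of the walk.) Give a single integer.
Answer: 61

Derivation:
vaddr = 541: l1_idx=2, l2_idx=0
L1[2] = 1; L2[1][0] = 61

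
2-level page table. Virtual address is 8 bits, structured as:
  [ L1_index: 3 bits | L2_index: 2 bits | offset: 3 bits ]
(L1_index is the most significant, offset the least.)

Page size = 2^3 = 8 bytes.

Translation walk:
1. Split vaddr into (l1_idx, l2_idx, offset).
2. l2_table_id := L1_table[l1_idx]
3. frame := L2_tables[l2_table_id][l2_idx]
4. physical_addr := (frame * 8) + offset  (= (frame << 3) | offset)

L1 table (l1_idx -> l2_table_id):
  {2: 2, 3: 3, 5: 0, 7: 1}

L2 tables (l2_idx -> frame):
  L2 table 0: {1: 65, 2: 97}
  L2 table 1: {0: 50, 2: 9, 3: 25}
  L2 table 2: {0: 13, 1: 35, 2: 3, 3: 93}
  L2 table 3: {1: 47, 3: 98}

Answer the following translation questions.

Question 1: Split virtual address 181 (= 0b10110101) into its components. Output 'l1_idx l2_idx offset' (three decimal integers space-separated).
Answer: 5 2 5

Derivation:
vaddr = 181 = 0b10110101
  top 3 bits -> l1_idx = 5
  next 2 bits -> l2_idx = 2
  bottom 3 bits -> offset = 5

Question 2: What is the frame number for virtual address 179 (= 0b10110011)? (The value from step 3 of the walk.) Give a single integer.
Answer: 97

Derivation:
vaddr = 179: l1_idx=5, l2_idx=2
L1[5] = 0; L2[0][2] = 97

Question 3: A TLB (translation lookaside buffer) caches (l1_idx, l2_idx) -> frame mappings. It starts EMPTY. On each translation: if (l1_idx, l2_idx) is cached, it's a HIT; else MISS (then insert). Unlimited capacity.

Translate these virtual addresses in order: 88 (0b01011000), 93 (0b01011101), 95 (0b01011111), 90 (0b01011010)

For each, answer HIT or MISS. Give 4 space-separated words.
Answer: MISS HIT HIT HIT

Derivation:
vaddr=88: (2,3) not in TLB -> MISS, insert
vaddr=93: (2,3) in TLB -> HIT
vaddr=95: (2,3) in TLB -> HIT
vaddr=90: (2,3) in TLB -> HIT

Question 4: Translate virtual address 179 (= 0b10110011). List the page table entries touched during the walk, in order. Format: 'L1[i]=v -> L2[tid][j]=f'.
Answer: L1[5]=0 -> L2[0][2]=97

Derivation:
vaddr = 179 = 0b10110011
Split: l1_idx=5, l2_idx=2, offset=3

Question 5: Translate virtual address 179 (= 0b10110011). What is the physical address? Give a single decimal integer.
vaddr = 179 = 0b10110011
Split: l1_idx=5, l2_idx=2, offset=3
L1[5] = 0
L2[0][2] = 97
paddr = 97 * 8 + 3 = 779

Answer: 779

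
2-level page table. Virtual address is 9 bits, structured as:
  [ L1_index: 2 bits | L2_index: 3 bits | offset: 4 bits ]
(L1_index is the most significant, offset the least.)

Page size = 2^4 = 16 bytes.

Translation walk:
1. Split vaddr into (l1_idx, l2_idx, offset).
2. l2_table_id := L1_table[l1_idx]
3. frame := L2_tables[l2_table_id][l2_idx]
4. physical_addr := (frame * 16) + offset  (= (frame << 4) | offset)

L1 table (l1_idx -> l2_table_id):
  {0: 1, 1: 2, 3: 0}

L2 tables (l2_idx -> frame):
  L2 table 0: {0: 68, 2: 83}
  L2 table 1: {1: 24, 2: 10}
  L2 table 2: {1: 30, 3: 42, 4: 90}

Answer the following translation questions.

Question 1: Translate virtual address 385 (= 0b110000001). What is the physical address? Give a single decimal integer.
Answer: 1089

Derivation:
vaddr = 385 = 0b110000001
Split: l1_idx=3, l2_idx=0, offset=1
L1[3] = 0
L2[0][0] = 68
paddr = 68 * 16 + 1 = 1089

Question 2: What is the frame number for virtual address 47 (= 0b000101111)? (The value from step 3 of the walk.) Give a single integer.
Answer: 10

Derivation:
vaddr = 47: l1_idx=0, l2_idx=2
L1[0] = 1; L2[1][2] = 10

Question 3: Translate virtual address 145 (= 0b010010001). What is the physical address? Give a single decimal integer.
Answer: 481

Derivation:
vaddr = 145 = 0b010010001
Split: l1_idx=1, l2_idx=1, offset=1
L1[1] = 2
L2[2][1] = 30
paddr = 30 * 16 + 1 = 481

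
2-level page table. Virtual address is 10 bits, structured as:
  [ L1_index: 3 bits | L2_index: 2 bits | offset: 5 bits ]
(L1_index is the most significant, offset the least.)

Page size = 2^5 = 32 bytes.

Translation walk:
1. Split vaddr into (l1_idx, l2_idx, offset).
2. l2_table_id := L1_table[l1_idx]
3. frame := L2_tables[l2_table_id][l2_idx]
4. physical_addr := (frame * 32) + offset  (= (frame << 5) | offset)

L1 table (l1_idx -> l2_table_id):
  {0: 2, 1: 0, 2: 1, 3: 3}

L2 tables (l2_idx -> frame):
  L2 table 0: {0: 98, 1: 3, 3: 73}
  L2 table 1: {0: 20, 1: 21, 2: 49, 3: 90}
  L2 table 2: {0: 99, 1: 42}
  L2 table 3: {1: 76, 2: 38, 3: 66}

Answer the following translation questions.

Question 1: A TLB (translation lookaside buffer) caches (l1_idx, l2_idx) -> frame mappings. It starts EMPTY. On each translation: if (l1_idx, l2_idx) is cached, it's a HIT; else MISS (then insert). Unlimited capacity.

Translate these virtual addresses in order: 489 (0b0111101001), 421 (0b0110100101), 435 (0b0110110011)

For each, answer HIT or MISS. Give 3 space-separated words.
vaddr=489: (3,3) not in TLB -> MISS, insert
vaddr=421: (3,1) not in TLB -> MISS, insert
vaddr=435: (3,1) in TLB -> HIT

Answer: MISS MISS HIT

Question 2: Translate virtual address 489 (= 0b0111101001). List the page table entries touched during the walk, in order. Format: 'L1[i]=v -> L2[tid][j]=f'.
Answer: L1[3]=3 -> L2[3][3]=66

Derivation:
vaddr = 489 = 0b0111101001
Split: l1_idx=3, l2_idx=3, offset=9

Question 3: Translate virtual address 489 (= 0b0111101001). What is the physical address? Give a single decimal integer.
Answer: 2121

Derivation:
vaddr = 489 = 0b0111101001
Split: l1_idx=3, l2_idx=3, offset=9
L1[3] = 3
L2[3][3] = 66
paddr = 66 * 32 + 9 = 2121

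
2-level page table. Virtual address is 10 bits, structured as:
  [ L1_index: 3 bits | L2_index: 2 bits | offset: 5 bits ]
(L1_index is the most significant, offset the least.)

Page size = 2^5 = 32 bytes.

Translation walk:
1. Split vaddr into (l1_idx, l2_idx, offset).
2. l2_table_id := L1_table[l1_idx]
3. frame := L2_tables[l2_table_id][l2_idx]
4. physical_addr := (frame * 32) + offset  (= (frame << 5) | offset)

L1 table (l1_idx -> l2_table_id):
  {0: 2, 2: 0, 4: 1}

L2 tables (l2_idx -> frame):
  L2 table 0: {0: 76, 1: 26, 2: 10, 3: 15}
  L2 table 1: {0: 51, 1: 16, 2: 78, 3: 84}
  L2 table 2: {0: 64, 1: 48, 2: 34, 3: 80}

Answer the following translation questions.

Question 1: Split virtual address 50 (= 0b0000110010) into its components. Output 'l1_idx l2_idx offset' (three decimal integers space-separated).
vaddr = 50 = 0b0000110010
  top 3 bits -> l1_idx = 0
  next 2 bits -> l2_idx = 1
  bottom 5 bits -> offset = 18

Answer: 0 1 18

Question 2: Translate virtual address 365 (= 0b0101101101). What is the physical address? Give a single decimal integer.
vaddr = 365 = 0b0101101101
Split: l1_idx=2, l2_idx=3, offset=13
L1[2] = 0
L2[0][3] = 15
paddr = 15 * 32 + 13 = 493

Answer: 493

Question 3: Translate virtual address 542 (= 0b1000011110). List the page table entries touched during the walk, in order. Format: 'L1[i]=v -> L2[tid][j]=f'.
Answer: L1[4]=1 -> L2[1][0]=51

Derivation:
vaddr = 542 = 0b1000011110
Split: l1_idx=4, l2_idx=0, offset=30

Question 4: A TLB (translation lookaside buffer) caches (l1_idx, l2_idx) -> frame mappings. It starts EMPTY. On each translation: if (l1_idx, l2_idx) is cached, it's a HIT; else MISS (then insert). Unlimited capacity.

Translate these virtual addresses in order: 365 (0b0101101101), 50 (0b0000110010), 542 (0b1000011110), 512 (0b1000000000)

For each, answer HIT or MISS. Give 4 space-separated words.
Answer: MISS MISS MISS HIT

Derivation:
vaddr=365: (2,3) not in TLB -> MISS, insert
vaddr=50: (0,1) not in TLB -> MISS, insert
vaddr=542: (4,0) not in TLB -> MISS, insert
vaddr=512: (4,0) in TLB -> HIT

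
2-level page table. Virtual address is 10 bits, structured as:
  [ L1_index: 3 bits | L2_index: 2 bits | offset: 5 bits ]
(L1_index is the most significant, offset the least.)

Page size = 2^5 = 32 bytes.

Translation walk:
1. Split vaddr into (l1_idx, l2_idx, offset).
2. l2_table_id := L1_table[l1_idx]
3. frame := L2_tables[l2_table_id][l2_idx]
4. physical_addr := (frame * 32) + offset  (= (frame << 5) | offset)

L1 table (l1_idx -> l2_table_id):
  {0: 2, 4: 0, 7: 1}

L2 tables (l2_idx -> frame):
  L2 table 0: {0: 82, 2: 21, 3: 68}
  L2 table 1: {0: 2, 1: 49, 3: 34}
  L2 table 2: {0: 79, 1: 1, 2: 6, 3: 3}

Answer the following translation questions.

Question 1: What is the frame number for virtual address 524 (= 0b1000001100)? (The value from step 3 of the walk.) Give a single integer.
vaddr = 524: l1_idx=4, l2_idx=0
L1[4] = 0; L2[0][0] = 82

Answer: 82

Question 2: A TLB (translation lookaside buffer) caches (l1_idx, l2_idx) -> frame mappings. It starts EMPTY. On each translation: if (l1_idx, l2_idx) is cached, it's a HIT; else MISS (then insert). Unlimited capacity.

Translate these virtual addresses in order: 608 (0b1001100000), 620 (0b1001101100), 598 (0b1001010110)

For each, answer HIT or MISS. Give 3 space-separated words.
Answer: MISS HIT MISS

Derivation:
vaddr=608: (4,3) not in TLB -> MISS, insert
vaddr=620: (4,3) in TLB -> HIT
vaddr=598: (4,2) not in TLB -> MISS, insert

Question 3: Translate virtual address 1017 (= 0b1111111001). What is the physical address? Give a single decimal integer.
Answer: 1113

Derivation:
vaddr = 1017 = 0b1111111001
Split: l1_idx=7, l2_idx=3, offset=25
L1[7] = 1
L2[1][3] = 34
paddr = 34 * 32 + 25 = 1113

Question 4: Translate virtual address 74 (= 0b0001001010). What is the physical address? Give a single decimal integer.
Answer: 202

Derivation:
vaddr = 74 = 0b0001001010
Split: l1_idx=0, l2_idx=2, offset=10
L1[0] = 2
L2[2][2] = 6
paddr = 6 * 32 + 10 = 202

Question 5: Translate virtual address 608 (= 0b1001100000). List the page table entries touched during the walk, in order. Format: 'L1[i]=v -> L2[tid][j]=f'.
vaddr = 608 = 0b1001100000
Split: l1_idx=4, l2_idx=3, offset=0

Answer: L1[4]=0 -> L2[0][3]=68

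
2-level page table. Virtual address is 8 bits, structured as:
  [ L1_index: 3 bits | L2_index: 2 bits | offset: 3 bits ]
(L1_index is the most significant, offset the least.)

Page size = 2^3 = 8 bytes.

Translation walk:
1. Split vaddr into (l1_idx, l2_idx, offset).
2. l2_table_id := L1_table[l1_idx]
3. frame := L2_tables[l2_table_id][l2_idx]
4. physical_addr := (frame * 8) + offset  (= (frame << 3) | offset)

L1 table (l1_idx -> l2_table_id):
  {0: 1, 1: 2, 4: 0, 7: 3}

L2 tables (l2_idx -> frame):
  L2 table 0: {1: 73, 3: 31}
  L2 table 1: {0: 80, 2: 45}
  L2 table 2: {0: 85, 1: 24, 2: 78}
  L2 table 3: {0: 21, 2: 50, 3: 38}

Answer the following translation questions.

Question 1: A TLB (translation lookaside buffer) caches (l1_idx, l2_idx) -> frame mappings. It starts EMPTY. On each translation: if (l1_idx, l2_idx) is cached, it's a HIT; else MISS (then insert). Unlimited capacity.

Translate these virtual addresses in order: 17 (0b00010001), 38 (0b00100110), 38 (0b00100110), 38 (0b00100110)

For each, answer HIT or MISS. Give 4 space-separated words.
vaddr=17: (0,2) not in TLB -> MISS, insert
vaddr=38: (1,0) not in TLB -> MISS, insert
vaddr=38: (1,0) in TLB -> HIT
vaddr=38: (1,0) in TLB -> HIT

Answer: MISS MISS HIT HIT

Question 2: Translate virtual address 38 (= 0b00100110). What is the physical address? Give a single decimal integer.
Answer: 686

Derivation:
vaddr = 38 = 0b00100110
Split: l1_idx=1, l2_idx=0, offset=6
L1[1] = 2
L2[2][0] = 85
paddr = 85 * 8 + 6 = 686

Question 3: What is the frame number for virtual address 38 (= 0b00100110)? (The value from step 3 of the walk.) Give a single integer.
Answer: 85

Derivation:
vaddr = 38: l1_idx=1, l2_idx=0
L1[1] = 2; L2[2][0] = 85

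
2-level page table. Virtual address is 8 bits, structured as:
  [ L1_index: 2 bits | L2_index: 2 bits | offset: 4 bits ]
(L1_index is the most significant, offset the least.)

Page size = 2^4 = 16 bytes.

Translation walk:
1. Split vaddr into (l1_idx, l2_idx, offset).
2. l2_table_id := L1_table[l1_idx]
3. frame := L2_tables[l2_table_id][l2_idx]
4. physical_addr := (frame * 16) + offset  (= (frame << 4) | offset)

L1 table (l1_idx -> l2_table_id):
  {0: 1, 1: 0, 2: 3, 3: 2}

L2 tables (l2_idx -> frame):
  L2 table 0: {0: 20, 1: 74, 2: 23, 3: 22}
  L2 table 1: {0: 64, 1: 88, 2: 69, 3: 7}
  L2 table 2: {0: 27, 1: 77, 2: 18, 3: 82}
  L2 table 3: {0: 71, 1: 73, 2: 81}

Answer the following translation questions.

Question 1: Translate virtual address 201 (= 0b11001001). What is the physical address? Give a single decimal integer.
vaddr = 201 = 0b11001001
Split: l1_idx=3, l2_idx=0, offset=9
L1[3] = 2
L2[2][0] = 27
paddr = 27 * 16 + 9 = 441

Answer: 441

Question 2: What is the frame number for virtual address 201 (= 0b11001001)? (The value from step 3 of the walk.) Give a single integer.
Answer: 27

Derivation:
vaddr = 201: l1_idx=3, l2_idx=0
L1[3] = 2; L2[2][0] = 27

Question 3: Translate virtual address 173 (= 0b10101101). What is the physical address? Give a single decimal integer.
Answer: 1309

Derivation:
vaddr = 173 = 0b10101101
Split: l1_idx=2, l2_idx=2, offset=13
L1[2] = 3
L2[3][2] = 81
paddr = 81 * 16 + 13 = 1309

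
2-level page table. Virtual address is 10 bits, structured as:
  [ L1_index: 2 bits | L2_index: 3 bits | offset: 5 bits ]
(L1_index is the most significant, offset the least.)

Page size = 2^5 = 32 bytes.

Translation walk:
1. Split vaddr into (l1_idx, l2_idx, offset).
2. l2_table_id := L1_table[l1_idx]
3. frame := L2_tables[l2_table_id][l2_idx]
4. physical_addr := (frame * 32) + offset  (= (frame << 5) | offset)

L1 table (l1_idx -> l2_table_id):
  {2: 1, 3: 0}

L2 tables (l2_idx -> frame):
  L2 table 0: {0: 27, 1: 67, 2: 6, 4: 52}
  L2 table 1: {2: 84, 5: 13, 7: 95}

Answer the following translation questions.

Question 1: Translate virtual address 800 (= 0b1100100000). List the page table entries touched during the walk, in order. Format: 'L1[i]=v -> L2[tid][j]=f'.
Answer: L1[3]=0 -> L2[0][1]=67

Derivation:
vaddr = 800 = 0b1100100000
Split: l1_idx=3, l2_idx=1, offset=0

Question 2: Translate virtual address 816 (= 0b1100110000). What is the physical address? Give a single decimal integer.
vaddr = 816 = 0b1100110000
Split: l1_idx=3, l2_idx=1, offset=16
L1[3] = 0
L2[0][1] = 67
paddr = 67 * 32 + 16 = 2160

Answer: 2160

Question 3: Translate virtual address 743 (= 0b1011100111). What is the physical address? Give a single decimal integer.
Answer: 3047

Derivation:
vaddr = 743 = 0b1011100111
Split: l1_idx=2, l2_idx=7, offset=7
L1[2] = 1
L2[1][7] = 95
paddr = 95 * 32 + 7 = 3047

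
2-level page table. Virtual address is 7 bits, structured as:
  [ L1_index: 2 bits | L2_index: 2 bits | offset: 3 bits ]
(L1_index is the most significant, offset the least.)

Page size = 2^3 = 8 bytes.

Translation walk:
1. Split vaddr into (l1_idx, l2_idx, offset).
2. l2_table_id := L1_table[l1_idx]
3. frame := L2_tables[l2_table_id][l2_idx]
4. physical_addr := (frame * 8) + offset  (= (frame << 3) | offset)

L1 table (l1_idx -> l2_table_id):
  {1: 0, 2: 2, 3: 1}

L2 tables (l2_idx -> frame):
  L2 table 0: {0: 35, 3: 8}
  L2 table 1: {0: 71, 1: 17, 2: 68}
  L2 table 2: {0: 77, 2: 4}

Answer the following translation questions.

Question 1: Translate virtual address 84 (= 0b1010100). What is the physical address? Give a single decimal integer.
Answer: 36

Derivation:
vaddr = 84 = 0b1010100
Split: l1_idx=2, l2_idx=2, offset=4
L1[2] = 2
L2[2][2] = 4
paddr = 4 * 8 + 4 = 36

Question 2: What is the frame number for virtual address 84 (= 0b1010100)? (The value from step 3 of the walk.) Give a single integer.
vaddr = 84: l1_idx=2, l2_idx=2
L1[2] = 2; L2[2][2] = 4

Answer: 4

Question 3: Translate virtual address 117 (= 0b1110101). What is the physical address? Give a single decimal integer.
vaddr = 117 = 0b1110101
Split: l1_idx=3, l2_idx=2, offset=5
L1[3] = 1
L2[1][2] = 68
paddr = 68 * 8 + 5 = 549

Answer: 549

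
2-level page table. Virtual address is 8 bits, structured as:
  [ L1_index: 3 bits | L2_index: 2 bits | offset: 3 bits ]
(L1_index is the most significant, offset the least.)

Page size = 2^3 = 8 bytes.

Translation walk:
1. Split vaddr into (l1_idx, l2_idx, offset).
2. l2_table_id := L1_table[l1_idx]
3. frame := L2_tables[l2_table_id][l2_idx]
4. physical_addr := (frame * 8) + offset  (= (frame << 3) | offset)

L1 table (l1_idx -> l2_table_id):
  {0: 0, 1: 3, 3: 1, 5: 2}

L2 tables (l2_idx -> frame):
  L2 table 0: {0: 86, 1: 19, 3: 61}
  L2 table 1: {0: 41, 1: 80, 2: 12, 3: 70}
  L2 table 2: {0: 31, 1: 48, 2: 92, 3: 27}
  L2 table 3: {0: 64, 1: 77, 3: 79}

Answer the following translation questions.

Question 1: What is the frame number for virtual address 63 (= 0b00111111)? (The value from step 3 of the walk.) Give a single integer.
vaddr = 63: l1_idx=1, l2_idx=3
L1[1] = 3; L2[3][3] = 79

Answer: 79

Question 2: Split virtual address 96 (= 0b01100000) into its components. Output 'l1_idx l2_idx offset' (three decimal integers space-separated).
vaddr = 96 = 0b01100000
  top 3 bits -> l1_idx = 3
  next 2 bits -> l2_idx = 0
  bottom 3 bits -> offset = 0

Answer: 3 0 0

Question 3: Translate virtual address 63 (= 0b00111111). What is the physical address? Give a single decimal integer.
vaddr = 63 = 0b00111111
Split: l1_idx=1, l2_idx=3, offset=7
L1[1] = 3
L2[3][3] = 79
paddr = 79 * 8 + 7 = 639

Answer: 639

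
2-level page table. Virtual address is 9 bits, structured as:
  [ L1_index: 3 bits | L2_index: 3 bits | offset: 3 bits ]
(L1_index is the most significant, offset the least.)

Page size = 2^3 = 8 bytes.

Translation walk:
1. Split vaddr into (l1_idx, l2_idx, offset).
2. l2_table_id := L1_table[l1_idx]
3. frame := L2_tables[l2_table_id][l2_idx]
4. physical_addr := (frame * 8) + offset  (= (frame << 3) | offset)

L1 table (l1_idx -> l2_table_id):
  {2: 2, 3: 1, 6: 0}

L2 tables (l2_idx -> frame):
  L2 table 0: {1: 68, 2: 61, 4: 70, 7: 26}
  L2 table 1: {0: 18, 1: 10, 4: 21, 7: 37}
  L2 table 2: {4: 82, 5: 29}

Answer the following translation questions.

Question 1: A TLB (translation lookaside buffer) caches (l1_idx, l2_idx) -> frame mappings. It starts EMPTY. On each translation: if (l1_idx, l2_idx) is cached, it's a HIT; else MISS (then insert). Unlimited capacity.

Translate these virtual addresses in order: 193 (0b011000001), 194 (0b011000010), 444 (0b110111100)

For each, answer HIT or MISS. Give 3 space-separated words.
vaddr=193: (3,0) not in TLB -> MISS, insert
vaddr=194: (3,0) in TLB -> HIT
vaddr=444: (6,7) not in TLB -> MISS, insert

Answer: MISS HIT MISS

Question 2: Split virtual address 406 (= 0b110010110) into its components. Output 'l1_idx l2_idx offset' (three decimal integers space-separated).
vaddr = 406 = 0b110010110
  top 3 bits -> l1_idx = 6
  next 3 bits -> l2_idx = 2
  bottom 3 bits -> offset = 6

Answer: 6 2 6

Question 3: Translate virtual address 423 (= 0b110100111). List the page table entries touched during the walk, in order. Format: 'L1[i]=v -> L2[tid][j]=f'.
vaddr = 423 = 0b110100111
Split: l1_idx=6, l2_idx=4, offset=7

Answer: L1[6]=0 -> L2[0][4]=70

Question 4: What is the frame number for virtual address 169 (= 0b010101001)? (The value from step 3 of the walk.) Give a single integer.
Answer: 29

Derivation:
vaddr = 169: l1_idx=2, l2_idx=5
L1[2] = 2; L2[2][5] = 29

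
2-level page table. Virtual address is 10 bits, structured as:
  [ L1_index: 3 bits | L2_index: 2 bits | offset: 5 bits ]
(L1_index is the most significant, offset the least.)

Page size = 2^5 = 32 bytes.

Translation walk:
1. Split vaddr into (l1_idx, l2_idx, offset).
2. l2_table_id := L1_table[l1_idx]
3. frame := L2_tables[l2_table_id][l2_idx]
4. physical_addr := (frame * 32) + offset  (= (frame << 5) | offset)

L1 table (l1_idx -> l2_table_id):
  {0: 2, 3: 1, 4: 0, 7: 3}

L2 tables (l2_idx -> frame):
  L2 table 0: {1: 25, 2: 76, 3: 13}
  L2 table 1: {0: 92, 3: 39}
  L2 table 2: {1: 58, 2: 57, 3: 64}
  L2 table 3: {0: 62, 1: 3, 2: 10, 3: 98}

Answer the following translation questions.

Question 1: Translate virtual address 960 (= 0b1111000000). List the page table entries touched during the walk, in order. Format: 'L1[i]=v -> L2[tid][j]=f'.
vaddr = 960 = 0b1111000000
Split: l1_idx=7, l2_idx=2, offset=0

Answer: L1[7]=3 -> L2[3][2]=10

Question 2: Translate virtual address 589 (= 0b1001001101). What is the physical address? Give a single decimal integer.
Answer: 2445

Derivation:
vaddr = 589 = 0b1001001101
Split: l1_idx=4, l2_idx=2, offset=13
L1[4] = 0
L2[0][2] = 76
paddr = 76 * 32 + 13 = 2445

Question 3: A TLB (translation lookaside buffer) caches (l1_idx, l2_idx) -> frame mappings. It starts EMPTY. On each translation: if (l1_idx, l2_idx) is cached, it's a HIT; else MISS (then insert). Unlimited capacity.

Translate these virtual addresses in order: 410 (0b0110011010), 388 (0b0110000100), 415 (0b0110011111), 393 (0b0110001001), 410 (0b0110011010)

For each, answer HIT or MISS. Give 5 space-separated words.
Answer: MISS HIT HIT HIT HIT

Derivation:
vaddr=410: (3,0) not in TLB -> MISS, insert
vaddr=388: (3,0) in TLB -> HIT
vaddr=415: (3,0) in TLB -> HIT
vaddr=393: (3,0) in TLB -> HIT
vaddr=410: (3,0) in TLB -> HIT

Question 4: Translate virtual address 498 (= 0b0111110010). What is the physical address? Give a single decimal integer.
Answer: 1266

Derivation:
vaddr = 498 = 0b0111110010
Split: l1_idx=3, l2_idx=3, offset=18
L1[3] = 1
L2[1][3] = 39
paddr = 39 * 32 + 18 = 1266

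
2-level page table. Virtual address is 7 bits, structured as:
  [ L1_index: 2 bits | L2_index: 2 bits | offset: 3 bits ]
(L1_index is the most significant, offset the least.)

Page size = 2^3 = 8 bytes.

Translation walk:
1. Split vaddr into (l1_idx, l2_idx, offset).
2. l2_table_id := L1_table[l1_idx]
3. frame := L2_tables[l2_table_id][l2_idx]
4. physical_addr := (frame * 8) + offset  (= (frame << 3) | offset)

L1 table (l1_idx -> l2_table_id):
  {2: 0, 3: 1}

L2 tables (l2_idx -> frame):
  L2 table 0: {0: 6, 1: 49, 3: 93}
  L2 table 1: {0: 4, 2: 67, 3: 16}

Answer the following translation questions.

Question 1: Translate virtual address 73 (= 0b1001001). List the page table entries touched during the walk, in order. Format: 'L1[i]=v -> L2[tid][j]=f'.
Answer: L1[2]=0 -> L2[0][1]=49

Derivation:
vaddr = 73 = 0b1001001
Split: l1_idx=2, l2_idx=1, offset=1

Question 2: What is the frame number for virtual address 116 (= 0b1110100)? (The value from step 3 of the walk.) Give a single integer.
vaddr = 116: l1_idx=3, l2_idx=2
L1[3] = 1; L2[1][2] = 67

Answer: 67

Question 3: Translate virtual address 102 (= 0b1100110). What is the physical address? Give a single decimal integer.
vaddr = 102 = 0b1100110
Split: l1_idx=3, l2_idx=0, offset=6
L1[3] = 1
L2[1][0] = 4
paddr = 4 * 8 + 6 = 38

Answer: 38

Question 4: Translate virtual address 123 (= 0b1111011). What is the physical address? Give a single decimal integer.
vaddr = 123 = 0b1111011
Split: l1_idx=3, l2_idx=3, offset=3
L1[3] = 1
L2[1][3] = 16
paddr = 16 * 8 + 3 = 131

Answer: 131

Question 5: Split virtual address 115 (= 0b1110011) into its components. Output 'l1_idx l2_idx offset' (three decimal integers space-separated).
Answer: 3 2 3

Derivation:
vaddr = 115 = 0b1110011
  top 2 bits -> l1_idx = 3
  next 2 bits -> l2_idx = 2
  bottom 3 bits -> offset = 3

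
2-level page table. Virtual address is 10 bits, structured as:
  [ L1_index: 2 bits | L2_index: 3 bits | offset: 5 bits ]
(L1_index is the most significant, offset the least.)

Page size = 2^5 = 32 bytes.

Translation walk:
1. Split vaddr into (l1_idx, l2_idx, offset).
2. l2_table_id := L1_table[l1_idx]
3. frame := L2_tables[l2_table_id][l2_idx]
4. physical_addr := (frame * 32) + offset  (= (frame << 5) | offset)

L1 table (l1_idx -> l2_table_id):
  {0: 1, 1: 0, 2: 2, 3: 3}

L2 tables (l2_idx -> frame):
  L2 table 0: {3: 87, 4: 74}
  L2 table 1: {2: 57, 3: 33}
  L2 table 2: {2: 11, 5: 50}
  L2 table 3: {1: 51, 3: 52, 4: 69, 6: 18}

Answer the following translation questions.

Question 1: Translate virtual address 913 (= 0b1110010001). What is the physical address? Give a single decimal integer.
Answer: 2225

Derivation:
vaddr = 913 = 0b1110010001
Split: l1_idx=3, l2_idx=4, offset=17
L1[3] = 3
L2[3][4] = 69
paddr = 69 * 32 + 17 = 2225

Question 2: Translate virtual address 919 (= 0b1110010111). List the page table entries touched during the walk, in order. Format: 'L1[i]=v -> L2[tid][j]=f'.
Answer: L1[3]=3 -> L2[3][4]=69

Derivation:
vaddr = 919 = 0b1110010111
Split: l1_idx=3, l2_idx=4, offset=23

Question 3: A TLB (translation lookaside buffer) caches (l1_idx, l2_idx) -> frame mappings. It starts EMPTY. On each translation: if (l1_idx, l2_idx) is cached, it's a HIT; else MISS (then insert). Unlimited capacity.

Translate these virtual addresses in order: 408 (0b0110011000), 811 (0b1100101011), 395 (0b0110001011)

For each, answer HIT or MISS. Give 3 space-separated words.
Answer: MISS MISS HIT

Derivation:
vaddr=408: (1,4) not in TLB -> MISS, insert
vaddr=811: (3,1) not in TLB -> MISS, insert
vaddr=395: (1,4) in TLB -> HIT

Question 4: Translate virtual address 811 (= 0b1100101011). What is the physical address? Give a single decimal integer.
vaddr = 811 = 0b1100101011
Split: l1_idx=3, l2_idx=1, offset=11
L1[3] = 3
L2[3][1] = 51
paddr = 51 * 32 + 11 = 1643

Answer: 1643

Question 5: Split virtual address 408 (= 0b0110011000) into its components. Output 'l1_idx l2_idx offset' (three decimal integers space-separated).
Answer: 1 4 24

Derivation:
vaddr = 408 = 0b0110011000
  top 2 bits -> l1_idx = 1
  next 3 bits -> l2_idx = 4
  bottom 5 bits -> offset = 24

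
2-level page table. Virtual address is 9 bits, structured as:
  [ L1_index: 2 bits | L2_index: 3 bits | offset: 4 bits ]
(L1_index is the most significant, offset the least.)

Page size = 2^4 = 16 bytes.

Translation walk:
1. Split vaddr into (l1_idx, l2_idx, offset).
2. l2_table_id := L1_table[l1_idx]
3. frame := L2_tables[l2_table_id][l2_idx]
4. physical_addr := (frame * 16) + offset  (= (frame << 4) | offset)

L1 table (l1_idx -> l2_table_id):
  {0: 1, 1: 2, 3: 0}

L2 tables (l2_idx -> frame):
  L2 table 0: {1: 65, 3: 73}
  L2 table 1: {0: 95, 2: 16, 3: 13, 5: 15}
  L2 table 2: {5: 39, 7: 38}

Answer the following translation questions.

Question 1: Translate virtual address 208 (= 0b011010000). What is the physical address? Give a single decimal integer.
vaddr = 208 = 0b011010000
Split: l1_idx=1, l2_idx=5, offset=0
L1[1] = 2
L2[2][5] = 39
paddr = 39 * 16 + 0 = 624

Answer: 624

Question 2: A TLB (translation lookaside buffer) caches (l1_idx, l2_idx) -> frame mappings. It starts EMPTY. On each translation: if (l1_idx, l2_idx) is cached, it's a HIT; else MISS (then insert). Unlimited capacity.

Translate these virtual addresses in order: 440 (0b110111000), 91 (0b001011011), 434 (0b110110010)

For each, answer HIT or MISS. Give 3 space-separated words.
vaddr=440: (3,3) not in TLB -> MISS, insert
vaddr=91: (0,5) not in TLB -> MISS, insert
vaddr=434: (3,3) in TLB -> HIT

Answer: MISS MISS HIT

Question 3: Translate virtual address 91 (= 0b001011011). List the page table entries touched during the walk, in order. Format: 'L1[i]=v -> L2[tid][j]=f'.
Answer: L1[0]=1 -> L2[1][5]=15

Derivation:
vaddr = 91 = 0b001011011
Split: l1_idx=0, l2_idx=5, offset=11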